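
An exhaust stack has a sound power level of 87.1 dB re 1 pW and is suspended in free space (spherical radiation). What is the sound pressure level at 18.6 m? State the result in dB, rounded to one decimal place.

50.7 dB

Free-field spherical radiation: L_p = L_w − 10·log₁₀(4π·r²), r = 18.6 m.
4π·r² = 4347 m², 10·log₁₀ of that is 36.382 dB.
L_p = 87.1 − 36.382 = 50.72 dB.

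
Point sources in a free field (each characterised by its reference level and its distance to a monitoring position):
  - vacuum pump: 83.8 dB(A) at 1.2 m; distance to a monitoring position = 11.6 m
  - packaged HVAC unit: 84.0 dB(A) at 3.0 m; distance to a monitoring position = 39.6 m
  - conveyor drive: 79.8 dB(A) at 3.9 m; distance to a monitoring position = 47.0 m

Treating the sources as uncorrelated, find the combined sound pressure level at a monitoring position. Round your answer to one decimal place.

First find each source's level at the receiver (point-source: −20·log₁₀(r/r_ref)), then combine on an intensity basis.
vacuum pump: 83.8 − 20·log₁₀(11.6/1.2) = 83.8 − 19.71 = 64.09 dB(A).
packaged HVAC unit: 84.0 − 20·log₁₀(39.6/3.0) = 84.0 − 22.41 = 61.59 dB(A).
conveyor drive: 79.8 − 20·log₁₀(47.0/3.9) = 79.8 − 21.62 = 58.18 dB(A).
Σ 10^(L/10) = 4.666e+06 → L_total = 10·log₁₀(4.666e+06) = 66.69 dB(A).

66.7 dB(A)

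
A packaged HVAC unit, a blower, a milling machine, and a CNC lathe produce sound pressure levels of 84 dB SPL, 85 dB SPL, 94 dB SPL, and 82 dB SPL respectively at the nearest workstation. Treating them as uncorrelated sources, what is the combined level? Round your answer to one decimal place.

For uncorrelated sources the intensities add, so convert each level to linear form, sum, and take 10·log₁₀ of the total.
Σ 10^(L/10) = 10^(84/10) + 10^(85/10) + 10^(94/10) + 10^(82/10) = 3.238e+09.
L_total = 10·log₁₀(3.238e+09) = 95.10 dB SPL.

95.1 dB SPL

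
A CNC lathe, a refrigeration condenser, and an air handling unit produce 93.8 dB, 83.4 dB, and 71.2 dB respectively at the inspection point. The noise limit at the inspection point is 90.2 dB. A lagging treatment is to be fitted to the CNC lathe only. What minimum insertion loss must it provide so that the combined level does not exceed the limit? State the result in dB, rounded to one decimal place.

The untreated sources together contribute 10^(83.4/10) + 10^(71.2/10) = 2.320e+08, i.e. 83.65 dB.
The limit corresponds to 10^(90.2/10) = 1.047e+09; subtracting the fixed part leaves 8.152e+08 for the CNC lathe, i.e. 89.11 dB.
So the CNC lathe must be reduced from 93.8 to 89.11 dB: IL = 4.69 dB.

4.7 dB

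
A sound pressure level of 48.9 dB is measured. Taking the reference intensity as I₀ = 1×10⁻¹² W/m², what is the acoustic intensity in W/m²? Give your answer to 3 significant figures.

7.76e-08 W/m²

I/I₀ = 10^(48.9/10) = 7.762e+04, so I = 7.762e+04 × 10⁻¹² W/m².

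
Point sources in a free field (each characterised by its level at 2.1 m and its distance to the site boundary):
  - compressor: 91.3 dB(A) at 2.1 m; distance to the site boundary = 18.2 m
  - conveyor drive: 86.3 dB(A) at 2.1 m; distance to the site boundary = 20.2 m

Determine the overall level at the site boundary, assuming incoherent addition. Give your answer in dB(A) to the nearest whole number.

Apply inverse-square spreading to bring every level to the receiver, then sum 10^(L/10).
compressor: 91.3 − 20·log₁₀(18.2/2.1) = 91.3 − 18.76 = 72.54 dB(A).
conveyor drive: 86.3 − 20·log₁₀(20.2/2.1) = 86.3 − 19.66 = 66.64 dB(A).
Σ 10^(L/10) = 2.257e+07 → L_total = 10·log₁₀(2.257e+07) = 73.54 dB(A).

74 dB(A)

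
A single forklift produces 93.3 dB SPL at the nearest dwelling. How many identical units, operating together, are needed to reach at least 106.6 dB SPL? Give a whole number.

Need L₁ + 10·log₁₀ N ≥ 106.6, i.e. log₁₀ N ≥ 1.33.
N ≥ 10^(13.3/10) = 21.380, so N = 22.

22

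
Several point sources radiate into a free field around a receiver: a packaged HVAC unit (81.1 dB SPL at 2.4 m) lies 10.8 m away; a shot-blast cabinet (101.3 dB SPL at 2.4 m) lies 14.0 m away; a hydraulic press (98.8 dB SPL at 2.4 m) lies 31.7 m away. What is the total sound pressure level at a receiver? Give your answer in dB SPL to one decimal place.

Propagate each source to the receiver with L = L_ref − 20·log₁₀(r/r_ref), then add intensities.
packaged HVAC unit: 81.1 − 20·log₁₀(10.8/2.4) = 81.1 − 13.06 = 68.04 dB SPL.
shot-blast cabinet: 101.3 − 20·log₁₀(14.0/2.4) = 101.3 − 15.32 = 85.98 dB SPL.
hydraulic press: 98.8 − 20·log₁₀(31.7/2.4) = 98.8 − 22.42 = 76.38 dB SPL.
Σ 10^(L/10) = 4.463e+08 → L_total = 10·log₁₀(4.463e+08) = 86.50 dB SPL.

86.5 dB SPL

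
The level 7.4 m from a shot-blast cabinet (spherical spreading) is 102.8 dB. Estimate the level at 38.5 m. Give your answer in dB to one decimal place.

88.5 dB

Point-source attenuation: ΔL = 20·log₁₀(r₂/r₁) = 20·log₁₀(38.5/7.4) = 14.325 dB.
L₂ = 102.8 − 20·log₁₀(38.5/7.4) = 102.8 − 14.325 = 88.48 dB.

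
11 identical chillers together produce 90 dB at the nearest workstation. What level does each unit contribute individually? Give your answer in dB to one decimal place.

11 equal contributions raise the level by 10·log₁₀ 11 = 10.414 dB, so each unit alone gives 90 − 10.414.

79.6 dB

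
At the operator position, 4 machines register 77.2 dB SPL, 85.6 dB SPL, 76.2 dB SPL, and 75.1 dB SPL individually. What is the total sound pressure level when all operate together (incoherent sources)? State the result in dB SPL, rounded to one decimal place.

Incoherent sources combine by intensity addition: L_total = 10·log₁₀(Σ 10^(L_i/10)).
Σ 10^(L/10) = 10^(77.2/10) + 10^(85.6/10) + 10^(76.2/10) + 10^(75.1/10) = 4.896e+08.
L_total = 10·log₁₀(4.896e+08) = 86.90 dB SPL.

86.9 dB SPL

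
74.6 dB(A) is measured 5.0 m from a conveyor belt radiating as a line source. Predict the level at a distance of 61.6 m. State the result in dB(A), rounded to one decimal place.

63.7 dB(A)

Cylindrical spreading from a line source gives a 10·log₁₀(r₂/r₁) drop.
L₂ = 74.6 − 10·log₁₀(61.6/5.0) = 74.6 − 10.906 = 63.69 dB(A).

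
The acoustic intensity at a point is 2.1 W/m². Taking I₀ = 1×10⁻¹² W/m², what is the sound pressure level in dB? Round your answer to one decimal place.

Dividing by I₀ shifts the exponent by 12: I/I₀ = 2.1×10^12.
L = 10·(0.3222 + 12) = 123.22 dB.

123.2 dB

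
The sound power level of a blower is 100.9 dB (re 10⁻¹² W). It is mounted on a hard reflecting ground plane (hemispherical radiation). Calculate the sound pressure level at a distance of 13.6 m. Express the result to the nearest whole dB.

70 dB

The power spreads over a hemisphere of area 2π·r², so L_p = L_w − 10·log₁₀(2π·r²).
2π·r² = 1162 m², 10·log₁₀ of that is 30.653 dB.
L_p = 100.9 − 30.653 = 70.25 dB.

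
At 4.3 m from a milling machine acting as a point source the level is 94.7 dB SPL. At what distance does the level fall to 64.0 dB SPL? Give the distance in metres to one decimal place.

147.4 m

For a point source L₁ − L₂ = 20·log₁₀(r₂/r₁), so r₂ = r₁·10^((L₁−L₂)/20).
r₂ = 4.3·10^((94.7−64.0)/20) = 4.3·10^(30.7/20) = 147.39 m.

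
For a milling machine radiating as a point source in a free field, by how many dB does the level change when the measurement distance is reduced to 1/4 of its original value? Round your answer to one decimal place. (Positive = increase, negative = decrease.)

With spherical spreading the level changes by −20·log₁₀(r₂/r₁).
ΔL = −20·log₁₀(0.25) = +12.04 dB.

+12.0 dB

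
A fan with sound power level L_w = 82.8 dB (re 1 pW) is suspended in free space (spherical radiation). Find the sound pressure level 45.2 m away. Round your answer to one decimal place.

The power spreads over a sphere of area 4π·r², so L_p = L_w − 10·log₁₀(4π·r²).
4π·r² = 2.567e+04 m², 10·log₁₀ of that is 44.095 dB.
L_p = 82.8 − 44.095 = 38.71 dB.

38.7 dB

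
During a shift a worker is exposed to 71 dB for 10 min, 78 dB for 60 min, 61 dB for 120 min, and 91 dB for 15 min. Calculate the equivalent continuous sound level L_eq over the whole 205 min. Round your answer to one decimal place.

80.5 dB

Weight each interval's intensity by its duration and average over T = 205 min:
Σ tᵢ·10^(Lᵢ/10) = 10·10^(71/10) + 60·10^(78/10) + 120·10^(61/10) + 15·10^(91/10) = 2.295e+10.
L_eq = 10·log₁₀(2.295e+10/205) = 80.49 dB.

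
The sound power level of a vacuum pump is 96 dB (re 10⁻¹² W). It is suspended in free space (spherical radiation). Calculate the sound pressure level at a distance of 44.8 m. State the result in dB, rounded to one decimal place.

52.0 dB

Free-field spherical radiation: L_p = L_w − 10·log₁₀(4π·r²), r = 44.8 m.
4π·r² = 2.522e+04 m², 10·log₁₀ of that is 44.018 dB.
L_p = 96 − 44.018 = 51.98 dB.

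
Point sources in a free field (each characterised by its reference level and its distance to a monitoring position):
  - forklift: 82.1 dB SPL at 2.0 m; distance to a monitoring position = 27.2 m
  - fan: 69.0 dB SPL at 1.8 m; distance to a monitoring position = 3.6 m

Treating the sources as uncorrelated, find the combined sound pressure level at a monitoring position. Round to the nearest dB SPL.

65 dB SPL

Apply inverse-square spreading to bring every level to the receiver, then sum 10^(L/10).
forklift: 82.1 − 20·log₁₀(27.2/2.0) = 82.1 − 22.67 = 59.43 dB SPL.
fan: 69.0 − 20·log₁₀(3.6/1.8) = 69.0 − 6.02 = 62.98 dB SPL.
Σ 10^(L/10) = 2.863e+06 → L_total = 10·log₁₀(2.863e+06) = 64.57 dB SPL.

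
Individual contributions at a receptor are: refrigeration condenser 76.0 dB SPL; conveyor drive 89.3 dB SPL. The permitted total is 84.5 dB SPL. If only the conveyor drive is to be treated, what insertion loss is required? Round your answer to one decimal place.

Everything except the conveyor drive sums to 10^(76.0/10) = 3.981e+07 in linear terms, 76.00 dB SPL.
To meet 84.5 dB SPL overall, the treated conveyor drive may contribute at most 10^(84.5/10) − 3.981e+07 = 2.420e+08, i.e. 83.84 dB SPL.
So the conveyor drive must be reduced from 89.3 to 83.84 dB SPL: IL = 5.46 dB.

5.5 dB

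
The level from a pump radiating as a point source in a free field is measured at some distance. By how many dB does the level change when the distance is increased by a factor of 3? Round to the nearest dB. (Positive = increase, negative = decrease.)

-10 dB

Point-source spreading: ΔL = −20·log₁₀(r₂/r₁).
ΔL = −20·log₁₀(3) = -9.54 dB.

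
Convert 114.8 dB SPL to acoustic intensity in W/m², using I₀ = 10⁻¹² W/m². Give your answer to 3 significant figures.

0.302 W/m²

I/I₀ = 10^(114.8/10) = 3.02e+11, so I = 3.02e+11 × 10⁻¹² W/m².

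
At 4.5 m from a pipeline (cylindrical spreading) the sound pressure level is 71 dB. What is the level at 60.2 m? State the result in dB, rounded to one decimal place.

Cylindrical spreading from a line source gives a 10·log₁₀(r₂/r₁) drop.
L₂ = 71 − 10·log₁₀(60.2/4.5) = 71 − 11.264 = 59.74 dB.

59.7 dB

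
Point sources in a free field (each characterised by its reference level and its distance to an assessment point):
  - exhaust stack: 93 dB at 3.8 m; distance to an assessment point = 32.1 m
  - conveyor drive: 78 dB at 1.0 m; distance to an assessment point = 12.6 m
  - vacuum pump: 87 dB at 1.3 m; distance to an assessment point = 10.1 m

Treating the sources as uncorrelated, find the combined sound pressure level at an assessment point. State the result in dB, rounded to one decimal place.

75.6 dB

Propagate each source to the receiver with L = L_ref − 20·log₁₀(r/r_ref), then add intensities.
exhaust stack: 93 − 20·log₁₀(32.1/3.8) = 93 − 18.53 = 74.47 dB.
conveyor drive: 78 − 20·log₁₀(12.6/1.0) = 78 − 22.01 = 55.99 dB.
vacuum pump: 87 − 20·log₁₀(10.1/1.3) = 87 − 17.81 = 69.19 dB.
Σ 10^(L/10) = 3.666e+07 → L_total = 10·log₁₀(3.666e+07) = 75.64 dB.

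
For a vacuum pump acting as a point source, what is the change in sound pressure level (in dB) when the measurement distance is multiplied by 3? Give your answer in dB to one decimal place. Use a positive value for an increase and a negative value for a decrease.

With spherical spreading the level changes by −20·log₁₀(r₂/r₁).
ΔL = −20·log₁₀(3) = -9.54 dB.

-9.5 dB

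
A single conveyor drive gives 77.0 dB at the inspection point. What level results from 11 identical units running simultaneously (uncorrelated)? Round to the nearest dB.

87 dB

L_total = L₁ + 10·log₁₀ N for N identical incoherent sources.
L_total = 77.0 + 10·log₁₀(11) = 77.0 + 10.414 = 87.41 dB.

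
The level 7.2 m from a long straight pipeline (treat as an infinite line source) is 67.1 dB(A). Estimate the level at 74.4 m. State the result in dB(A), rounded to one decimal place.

57.0 dB(A)

For a line source, L₂ = L₁ − 10·log₁₀(r₂/r₁).
L₂ = 67.1 − 10·log₁₀(74.4/7.2) = 67.1 − 10.142 = 56.96 dB(A).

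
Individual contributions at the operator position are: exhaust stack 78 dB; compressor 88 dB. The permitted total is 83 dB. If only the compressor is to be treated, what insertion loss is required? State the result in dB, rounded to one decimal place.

Everything except the compressor sums to 10^(78/10) = 6.310e+07 in linear terms, 78.00 dB.
The limit corresponds to 10^(83/10) = 1.995e+08; subtracting the fixed part leaves 1.364e+08 for the compressor, i.e. 81.35 dB.
Required insertion loss = 88 − 81.35 = 6.65 dB.

6.7 dB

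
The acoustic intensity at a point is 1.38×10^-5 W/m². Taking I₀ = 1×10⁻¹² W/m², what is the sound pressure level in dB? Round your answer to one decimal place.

71.4 dB

L = 10·log₁₀(I/I₀) = 10·log₁₀(1.38×10^-5/10⁻¹²) = 10·log₁₀(1.38×10^7).
L = 10·(0.1399 + 7) = 71.40 dB.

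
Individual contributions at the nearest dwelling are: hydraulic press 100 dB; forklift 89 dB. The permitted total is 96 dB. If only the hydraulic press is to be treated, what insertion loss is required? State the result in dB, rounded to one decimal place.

Everything except the hydraulic press sums to 10^(89/10) = 7.943e+08 in linear terms, 89.00 dB.
The limit corresponds to 10^(96/10) = 3.981e+09; subtracting the fixed part leaves 3.187e+09 for the hydraulic press, i.e. 95.03 dB.
So the hydraulic press must be reduced from 100 to 95.03 dB: IL = 4.97 dB.

5.0 dB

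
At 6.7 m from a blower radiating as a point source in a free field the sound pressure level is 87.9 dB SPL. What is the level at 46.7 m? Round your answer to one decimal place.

71.0 dB SPL

Point-source attenuation: ΔL = 20·log₁₀(r₂/r₁) = 20·log₁₀(46.7/6.7) = 16.865 dB.
L₂ = 87.9 − 20·log₁₀(46.7/6.7) = 87.9 − 16.865 = 71.04 dB SPL.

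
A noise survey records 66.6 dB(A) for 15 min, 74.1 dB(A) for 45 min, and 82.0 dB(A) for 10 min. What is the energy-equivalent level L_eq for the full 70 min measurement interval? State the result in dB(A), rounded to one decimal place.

76.0 dB(A)

Weight each interval's intensity by its duration and average over T = 70 min:
Σ tᵢ·10^(Lᵢ/10) = 15·10^(66.6/10) + 45·10^(74.1/10) + 10·10^(82.0/10) = 2.810e+09.
L_eq = 10·log₁₀(2.810e+09/70) = 76.04 dB(A).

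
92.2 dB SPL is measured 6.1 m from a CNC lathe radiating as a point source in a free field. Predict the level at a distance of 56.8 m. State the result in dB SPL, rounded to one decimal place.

For a point source, L₂ = L₁ − 20·log₁₀(r₂/r₁).
L₂ = 92.2 − 20·log₁₀(56.8/6.1) = 92.2 − 19.380 = 72.82 dB SPL.

72.8 dB SPL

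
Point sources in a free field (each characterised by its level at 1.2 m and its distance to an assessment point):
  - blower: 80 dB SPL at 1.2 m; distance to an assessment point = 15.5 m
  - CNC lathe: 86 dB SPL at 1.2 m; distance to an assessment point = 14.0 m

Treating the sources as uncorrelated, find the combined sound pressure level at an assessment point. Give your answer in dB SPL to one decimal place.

Propagate each source to the receiver with L = L_ref − 20·log₁₀(r/r_ref), then add intensities.
blower: 80 − 20·log₁₀(15.5/1.2) = 80 − 22.22 = 57.78 dB SPL.
CNC lathe: 86 − 20·log₁₀(14.0/1.2) = 86 − 21.34 = 64.66 dB SPL.
Σ 10^(L/10) = 3.524e+06 → L_total = 10·log₁₀(3.524e+06) = 65.47 dB SPL.

65.5 dB SPL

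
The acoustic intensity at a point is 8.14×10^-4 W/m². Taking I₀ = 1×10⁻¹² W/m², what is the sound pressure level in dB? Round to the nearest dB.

89 dB

L = 10·log₁₀(I/I₀) = 10·log₁₀(8.14×10^-4/10⁻¹²) = 10·log₁₀(8.14×10^8).
L = 10·(0.9106 + 8) = 89.11 dB.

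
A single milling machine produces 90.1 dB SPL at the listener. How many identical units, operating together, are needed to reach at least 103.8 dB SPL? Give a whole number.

Need L₁ + 10·log₁₀ N ≥ 103.8, i.e. log₁₀ N ≥ 1.37.
N ≥ 10^(13.7/10) = 23.442, so N = 24.

24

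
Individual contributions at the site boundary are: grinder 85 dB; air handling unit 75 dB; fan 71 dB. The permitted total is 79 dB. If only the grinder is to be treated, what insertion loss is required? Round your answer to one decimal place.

Fixed contribution from the other sources: Σ 10^(L/10) = 10^(75/10) + 10^(71/10) = 4.421e+07 (76.46 dB).
To meet 79 dB overall, the treated grinder may contribute at most 10^(79/10) − 4.421e+07 = 3.522e+07, i.e. 75.47 dB.
So the grinder must be reduced from 85 to 75.47 dB: IL = 9.53 dB.

9.5 dB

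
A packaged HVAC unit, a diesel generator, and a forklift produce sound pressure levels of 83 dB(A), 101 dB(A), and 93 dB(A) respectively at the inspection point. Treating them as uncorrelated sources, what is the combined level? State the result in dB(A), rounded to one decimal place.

101.7 dB(A)

For uncorrelated sources the intensities add, so convert each level to linear form, sum, and take 10·log₁₀ of the total.
Σ 10^(L/10) = 10^(83/10) + 10^(101/10) + 10^(93/10) = 1.478e+10.
L_total = 10·log₁₀(1.478e+10) = 101.70 dB(A).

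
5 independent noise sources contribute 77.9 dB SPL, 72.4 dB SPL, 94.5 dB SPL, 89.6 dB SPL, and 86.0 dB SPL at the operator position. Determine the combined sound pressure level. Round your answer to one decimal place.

96.2 dB SPL

Incoherent sources combine by intensity addition: L_total = 10·log₁₀(Σ 10^(L_i/10)).
Σ 10^(L/10) = 10^(77.9/10) + 10^(72.4/10) + 10^(94.5/10) + 10^(89.6/10) + 10^(86.0/10) = 4.208e+09.
L_total = 10·log₁₀(4.208e+09) = 96.24 dB SPL.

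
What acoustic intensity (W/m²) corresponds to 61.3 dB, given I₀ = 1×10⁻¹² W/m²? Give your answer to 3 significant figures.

1.35e-06 W/m²

I = I₀·10^(L/10) = 10⁻¹² × 10^(61.3/10) = 10^(-5.870).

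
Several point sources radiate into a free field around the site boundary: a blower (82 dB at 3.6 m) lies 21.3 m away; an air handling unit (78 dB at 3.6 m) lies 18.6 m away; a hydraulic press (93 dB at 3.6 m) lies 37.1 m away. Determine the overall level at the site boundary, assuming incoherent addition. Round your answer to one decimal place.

74.1 dB

Propagate each source to the receiver with L = L_ref − 20·log₁₀(r/r_ref), then add intensities.
blower: 82 − 20·log₁₀(21.3/3.6) = 82 − 15.44 = 66.56 dB.
air handling unit: 78 − 20·log₁₀(18.6/3.6) = 78 − 14.26 = 63.74 dB.
hydraulic press: 93 − 20·log₁₀(37.1/3.6) = 93 − 20.26 = 72.74 dB.
Σ 10^(L/10) = 2.568e+07 → L_total = 10·log₁₀(2.568e+07) = 74.10 dB.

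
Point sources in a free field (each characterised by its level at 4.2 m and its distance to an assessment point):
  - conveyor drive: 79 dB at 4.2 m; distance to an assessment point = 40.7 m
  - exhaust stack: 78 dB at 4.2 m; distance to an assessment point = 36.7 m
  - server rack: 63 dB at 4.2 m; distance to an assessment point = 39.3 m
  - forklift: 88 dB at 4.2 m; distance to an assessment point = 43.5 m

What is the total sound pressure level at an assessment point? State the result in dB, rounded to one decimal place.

Propagate each source to the receiver with L = L_ref − 20·log₁₀(r/r_ref), then add intensities.
conveyor drive: 79 − 20·log₁₀(40.7/4.2) = 79 − 19.73 = 59.27 dB.
exhaust stack: 78 − 20·log₁₀(36.7/4.2) = 78 − 18.83 = 59.17 dB.
server rack: 63 − 20·log₁₀(39.3/4.2) = 63 − 19.42 = 43.58 dB.
forklift: 88 − 20·log₁₀(43.5/4.2) = 88 − 20.30 = 67.70 dB.
Σ 10^(L/10) = 7.577e+06 → L_total = 10·log₁₀(7.577e+06) = 68.79 dB.

68.8 dB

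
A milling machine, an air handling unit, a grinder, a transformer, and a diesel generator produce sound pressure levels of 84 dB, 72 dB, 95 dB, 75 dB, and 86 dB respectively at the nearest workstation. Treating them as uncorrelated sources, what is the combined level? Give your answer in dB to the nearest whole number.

For uncorrelated sources the intensities add, so convert each level to linear form, sum, and take 10·log₁₀ of the total.
Σ 10^(L/10) = 10^(84/10) + 10^(72/10) + 10^(95/10) + 10^(75/10) + 10^(86/10) = 3.859e+09.
L_total = 10·log₁₀(3.859e+09) = 95.86 dB.

96 dB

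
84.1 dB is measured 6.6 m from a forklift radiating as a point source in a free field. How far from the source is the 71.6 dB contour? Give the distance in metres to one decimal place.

The 12.5 dB drop corresponds to a distance ratio of 10^(12.5/20) for a point source.
r₂ = 6.6·10^((84.1−71.6)/20) = 6.6·10^(12.5/20) = 27.83 m.

27.8 m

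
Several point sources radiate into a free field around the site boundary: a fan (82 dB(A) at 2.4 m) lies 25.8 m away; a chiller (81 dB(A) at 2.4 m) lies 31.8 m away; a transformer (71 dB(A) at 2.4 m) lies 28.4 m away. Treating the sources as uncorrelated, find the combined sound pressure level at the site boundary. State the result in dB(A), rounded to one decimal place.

63.4 dB(A)

First find each source's level at the receiver (point-source: −20·log₁₀(r/r_ref)), then combine on an intensity basis.
fan: 82 − 20·log₁₀(25.8/2.4) = 82 − 20.63 = 61.37 dB(A).
chiller: 81 − 20·log₁₀(31.8/2.4) = 81 − 22.44 = 58.56 dB(A).
transformer: 71 − 20·log₁₀(28.4/2.4) = 71 − 21.46 = 49.54 dB(A).
Σ 10^(L/10) = 2.178e+06 → L_total = 10·log₁₀(2.178e+06) = 63.38 dB(A).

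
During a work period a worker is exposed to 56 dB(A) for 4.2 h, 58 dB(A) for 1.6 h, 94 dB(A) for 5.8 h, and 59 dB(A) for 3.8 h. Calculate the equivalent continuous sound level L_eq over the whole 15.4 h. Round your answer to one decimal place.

89.8 dB(A)

The energy average is taken in the linear domain: L_eq = 10·log₁₀[(Σ tᵢ·10^(Lᵢ/10))/T], T = 15.4 h.
Σ tᵢ·10^(Lᵢ/10) = 4.2·10^(56/10) + 1.6·10^(58/10) + 5.8·10^(94/10) + 3.8·10^(59/10) = 1.457e+10.
L_eq = 10·log₁₀(1.457e+10/15.4) = 89.76 dB(A).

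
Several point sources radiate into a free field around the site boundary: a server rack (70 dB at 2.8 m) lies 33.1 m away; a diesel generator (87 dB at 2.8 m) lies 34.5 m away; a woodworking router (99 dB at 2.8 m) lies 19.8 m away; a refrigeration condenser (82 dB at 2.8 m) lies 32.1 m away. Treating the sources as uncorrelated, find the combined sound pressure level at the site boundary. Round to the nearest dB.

Propagate each source to the receiver with L = L_ref − 20·log₁₀(r/r_ref), then add intensities.
server rack: 70 − 20·log₁₀(33.1/2.8) = 70 − 21.45 = 48.55 dB.
diesel generator: 87 − 20·log₁₀(34.5/2.8) = 87 − 21.81 = 65.19 dB.
woodworking router: 99 − 20·log₁₀(19.8/2.8) = 99 − 16.99 = 82.01 dB.
refrigeration condenser: 82 − 20·log₁₀(32.1/2.8) = 82 − 21.19 = 60.81 dB.
Σ 10^(L/10) = 1.634e+08 → L_total = 10·log₁₀(1.634e+08) = 82.13 dB.

82 dB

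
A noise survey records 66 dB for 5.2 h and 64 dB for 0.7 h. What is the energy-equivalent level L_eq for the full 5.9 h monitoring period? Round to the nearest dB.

The energy average is taken in the linear domain: L_eq = 10·log₁₀[(Σ tᵢ·10^(Lᵢ/10))/T], T = 5.9 h.
Σ tᵢ·10^(Lᵢ/10) = 5.2·10^(66/10) + 0.7·10^(64/10) = 2.246e+07.
L_eq = 10·log₁₀(2.246e+07/5.9) = 65.81 dB.

66 dB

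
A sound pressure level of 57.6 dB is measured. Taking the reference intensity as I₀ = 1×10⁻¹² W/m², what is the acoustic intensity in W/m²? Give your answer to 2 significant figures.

I = I₀·10^(L/10) = 10⁻¹² × 10^(57.6/10) = 10^(-6.240).

5.8e-07 W/m²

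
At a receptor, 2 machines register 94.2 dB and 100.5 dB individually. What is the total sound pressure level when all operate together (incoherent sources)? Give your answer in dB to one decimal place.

Incoherent sources combine by intensity addition: L_total = 10·log₁₀(Σ 10^(L_i/10)).
Σ 10^(L/10) = 10^(94.2/10) + 10^(100.5/10) = 1.385e+10.
L_total = 10·log₁₀(1.385e+10) = 101.41 dB.

101.4 dB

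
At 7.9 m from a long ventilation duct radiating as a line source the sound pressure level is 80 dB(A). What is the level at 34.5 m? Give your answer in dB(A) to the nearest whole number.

74 dB(A)

Cylindrical spreading from a line source gives a 10·log₁₀(r₂/r₁) drop.
L₂ = 80 − 10·log₁₀(34.5/7.9) = 80 − 6.402 = 73.60 dB(A).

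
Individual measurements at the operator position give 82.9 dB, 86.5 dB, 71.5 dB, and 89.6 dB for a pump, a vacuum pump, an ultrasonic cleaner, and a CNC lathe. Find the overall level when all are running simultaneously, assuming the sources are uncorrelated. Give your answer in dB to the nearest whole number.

92 dB

For uncorrelated sources the intensities add, so convert each level to linear form, sum, and take 10·log₁₀ of the total.
Σ 10^(L/10) = 10^(82.9/10) + 10^(86.5/10) + 10^(71.5/10) + 10^(89.6/10) = 1.568e+09.
L_total = 10·log₁₀(1.568e+09) = 91.95 dB.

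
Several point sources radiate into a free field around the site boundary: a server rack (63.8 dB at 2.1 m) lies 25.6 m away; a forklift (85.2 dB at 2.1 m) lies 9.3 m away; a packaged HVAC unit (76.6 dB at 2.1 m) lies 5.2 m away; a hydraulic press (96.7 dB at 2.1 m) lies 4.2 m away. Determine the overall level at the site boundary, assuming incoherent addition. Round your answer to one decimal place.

First find each source's level at the receiver (point-source: −20·log₁₀(r/r_ref)), then combine on an intensity basis.
server rack: 63.8 − 20·log₁₀(25.6/2.1) = 63.8 − 21.72 = 42.08 dB.
forklift: 85.2 − 20·log₁₀(9.3/2.1) = 85.2 − 12.93 = 72.27 dB.
packaged HVAC unit: 76.6 − 20·log₁₀(5.2/2.1) = 76.6 − 7.88 = 68.72 dB.
hydraulic press: 96.7 − 20·log₁₀(4.2/2.1) = 96.7 − 6.02 = 90.68 dB.
Σ 10^(L/10) = 1.194e+09 → L_total = 10·log₁₀(1.194e+09) = 90.77 dB.

90.8 dB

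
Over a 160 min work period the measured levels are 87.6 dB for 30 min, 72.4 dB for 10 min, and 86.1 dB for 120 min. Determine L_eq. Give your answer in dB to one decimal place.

86.2 dB

Weight each interval's intensity by its duration and average over T = 160 min:
Σ tᵢ·10^(Lᵢ/10) = 30·10^(87.6/10) + 10·10^(72.4/10) + 120·10^(86.1/10) = 6.632e+10.
L_eq = 10·log₁₀(6.632e+10/160) = 86.18 dB.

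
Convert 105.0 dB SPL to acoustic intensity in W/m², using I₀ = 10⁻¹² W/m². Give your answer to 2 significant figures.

0.032 W/m²

L = 10·log₁₀(I/I₀) ⇒ I = I₀·10^(L/10) = 10⁻¹² × 10^10.50.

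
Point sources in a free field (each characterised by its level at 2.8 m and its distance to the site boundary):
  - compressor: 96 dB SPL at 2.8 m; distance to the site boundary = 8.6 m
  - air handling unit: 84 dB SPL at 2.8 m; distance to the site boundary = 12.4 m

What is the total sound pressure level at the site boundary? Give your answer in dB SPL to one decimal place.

86.4 dB SPL

Propagate each source to the receiver with L = L_ref − 20·log₁₀(r/r_ref), then add intensities.
compressor: 96 − 20·log₁₀(8.6/2.8) = 96 − 9.75 = 86.25 dB SPL.
air handling unit: 84 − 20·log₁₀(12.4/2.8) = 84 − 12.93 = 71.07 dB SPL.
Σ 10^(L/10) = 4.348e+08 → L_total = 10·log₁₀(4.348e+08) = 86.38 dB SPL.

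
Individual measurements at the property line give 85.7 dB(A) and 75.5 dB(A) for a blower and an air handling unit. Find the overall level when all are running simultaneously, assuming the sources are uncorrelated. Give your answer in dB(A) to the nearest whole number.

For uncorrelated sources the intensities add, so convert each level to linear form, sum, and take 10·log₁₀ of the total.
Σ 10^(L/10) = 10^(85.7/10) + 10^(75.5/10) = 4.070e+08.
L_total = 10·log₁₀(4.070e+08) = 86.10 dB(A).

86 dB(A)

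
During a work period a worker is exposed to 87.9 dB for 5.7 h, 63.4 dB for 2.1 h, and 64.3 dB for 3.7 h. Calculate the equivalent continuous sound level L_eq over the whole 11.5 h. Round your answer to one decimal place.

84.9 dB

L_eq = 10·log₁₀[(1/T)·Σ tᵢ·10^(Lᵢ/10)] with T = 11.5 h.
Σ tᵢ·10^(Lᵢ/10) = 5.7·10^(87.9/10) + 2.1·10^(63.4/10) + 3.7·10^(64.3/10) = 3.529e+09.
L_eq = 10·log₁₀(3.529e+09/11.5) = 84.87 dB.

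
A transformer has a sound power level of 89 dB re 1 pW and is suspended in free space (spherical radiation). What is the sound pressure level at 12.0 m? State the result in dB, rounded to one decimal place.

Free-field spherical radiation: L_p = L_w − 10·log₁₀(4π·r²), r = 12.0 m.
4π·r² = 1810 m², 10·log₁₀ of that is 32.576 dB.
L_p = 89 − 32.576 = 56.42 dB.

56.4 dB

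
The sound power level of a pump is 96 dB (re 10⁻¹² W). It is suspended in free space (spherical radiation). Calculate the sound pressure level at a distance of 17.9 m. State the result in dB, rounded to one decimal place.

L_p = L_w − 10·log₁₀(4π·r²) with r = 17.9 m.
4π·r² = 4026 m², 10·log₁₀ of that is 36.049 dB.
L_p = 96 − 36.049 = 59.95 dB.

60.0 dB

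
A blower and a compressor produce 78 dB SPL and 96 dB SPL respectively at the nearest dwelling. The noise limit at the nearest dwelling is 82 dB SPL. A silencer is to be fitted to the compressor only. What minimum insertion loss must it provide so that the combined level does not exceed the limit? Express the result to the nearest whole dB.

16 dB

Fixed contribution from the other source: Σ 10^(L/10) = 10^(78/10) = 6.310e+07 (78.00 dB SPL).
The limit corresponds to 10^(82/10) = 1.585e+08; subtracting the fixed part leaves 9.539e+07 for the compressor, i.e. 79.80 dB SPL.
So the compressor must be reduced from 96 to 79.80 dB SPL: IL = 16.20 dB.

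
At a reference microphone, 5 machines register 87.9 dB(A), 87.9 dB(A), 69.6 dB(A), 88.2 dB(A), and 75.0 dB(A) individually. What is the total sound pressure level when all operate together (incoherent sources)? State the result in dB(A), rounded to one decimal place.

92.9 dB(A)

Incoherent sources combine by intensity addition: L_total = 10·log₁₀(Σ 10^(L_i/10)).
Σ 10^(L/10) = 10^(87.9/10) + 10^(87.9/10) + 10^(69.6/10) + 10^(88.2/10) + 10^(75.0/10) = 1.935e+09.
L_total = 10·log₁₀(1.935e+09) = 92.87 dB(A).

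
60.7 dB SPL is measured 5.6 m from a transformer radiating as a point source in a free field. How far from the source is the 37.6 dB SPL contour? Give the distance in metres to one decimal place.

80.0 m

For a point source L₁ − L₂ = 20·log₁₀(r₂/r₁), so r₂ = r₁·10^((L₁−L₂)/20).
r₂ = 5.6·10^((60.7−37.6)/20) = 5.6·10^(23.1/20) = 80.02 m.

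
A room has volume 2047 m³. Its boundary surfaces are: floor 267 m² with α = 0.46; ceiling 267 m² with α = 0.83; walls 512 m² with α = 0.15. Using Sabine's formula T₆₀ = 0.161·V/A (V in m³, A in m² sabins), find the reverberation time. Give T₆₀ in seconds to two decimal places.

Summing Sᵢαᵢ: 267·0.46 + 267·0.83 + 512·0.15 = 421.23 m².
T₆₀ = 0.161 × 2047 / 421.23 = 0.782 s.

0.78 s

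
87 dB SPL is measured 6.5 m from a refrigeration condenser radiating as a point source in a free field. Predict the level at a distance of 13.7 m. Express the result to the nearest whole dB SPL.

81 dB SPL

Point-source attenuation: ΔL = 20·log₁₀(r₂/r₁) = 20·log₁₀(13.7/6.5) = 6.476 dB.
L₂ = 87 − 20·log₁₀(13.7/6.5) = 87 − 6.476 = 80.52 dB SPL.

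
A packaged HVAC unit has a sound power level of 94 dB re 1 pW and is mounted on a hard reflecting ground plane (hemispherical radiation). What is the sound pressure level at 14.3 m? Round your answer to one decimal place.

L_p = L_w − 10·log₁₀(2π·r²) with r = 14.3 m.
2π·r² = 1285 m², 10·log₁₀ of that is 31.089 dB.
L_p = 94 − 31.089 = 62.91 dB.

62.9 dB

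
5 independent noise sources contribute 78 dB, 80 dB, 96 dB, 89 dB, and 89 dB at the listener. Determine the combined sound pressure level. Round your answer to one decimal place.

97.6 dB

Incoherent sources combine by intensity addition: L_total = 10·log₁₀(Σ 10^(L_i/10)).
Σ 10^(L/10) = 10^(78/10) + 10^(80/10) + 10^(96/10) + 10^(89/10) + 10^(89/10) = 5.733e+09.
L_total = 10·log₁₀(5.733e+09) = 97.58 dB.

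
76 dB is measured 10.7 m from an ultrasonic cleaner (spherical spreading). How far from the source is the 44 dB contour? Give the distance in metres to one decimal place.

Point-source spreading drops the level by 20·log₁₀(r₂/r₁); inverting, r₂/r₁ = 10^(ΔL/20).
r₂ = 10.7·10^((76−44)/20) = 10.7·10^(32.0/20) = 425.97 m.

426.0 m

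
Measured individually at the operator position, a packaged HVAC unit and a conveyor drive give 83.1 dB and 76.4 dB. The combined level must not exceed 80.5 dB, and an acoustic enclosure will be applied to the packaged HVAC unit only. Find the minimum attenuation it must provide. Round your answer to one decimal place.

Fixed contribution from the other source: Σ 10^(L/10) = 10^(76.4/10) = 4.365e+07 (76.40 dB).
The limit corresponds to 10^(80.5/10) = 1.122e+08; subtracting the fixed part leaves 6.855e+07 for the packaged HVAC unit, i.e. 78.36 dB.
Required insertion loss = 83.1 − 78.36 = 4.74 dB.

4.7 dB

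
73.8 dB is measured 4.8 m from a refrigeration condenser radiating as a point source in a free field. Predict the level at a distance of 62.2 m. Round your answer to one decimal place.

51.5 dB

For a point source, L₂ = L₁ − 20·log₁₀(r₂/r₁).
L₂ = 73.8 − 20·log₁₀(62.2/4.8) = 73.8 − 22.251 = 51.55 dB.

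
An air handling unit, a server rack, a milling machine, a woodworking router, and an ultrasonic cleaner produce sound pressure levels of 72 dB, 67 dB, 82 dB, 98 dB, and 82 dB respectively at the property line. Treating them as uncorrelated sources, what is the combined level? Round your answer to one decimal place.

Incoherent sources combine by intensity addition: L_total = 10·log₁₀(Σ 10^(L_i/10)).
Σ 10^(L/10) = 10^(72/10) + 10^(67/10) + 10^(82/10) + 10^(98/10) + 10^(82/10) = 6.647e+09.
L_total = 10·log₁₀(6.647e+09) = 98.23 dB.

98.2 dB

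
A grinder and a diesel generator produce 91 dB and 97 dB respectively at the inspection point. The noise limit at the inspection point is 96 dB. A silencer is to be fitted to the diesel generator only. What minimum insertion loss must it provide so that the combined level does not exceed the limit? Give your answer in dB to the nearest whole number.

3 dB

Everything except the diesel generator sums to 10^(91/10) = 1.259e+09 in linear terms, 91.00 dB.
To meet 96 dB overall, the treated diesel generator may contribute at most 10^(96/10) − 1.259e+09 = 2.722e+09, i.e. 94.35 dB.
So the diesel generator must be reduced from 97 to 94.35 dB: IL = 2.65 dB.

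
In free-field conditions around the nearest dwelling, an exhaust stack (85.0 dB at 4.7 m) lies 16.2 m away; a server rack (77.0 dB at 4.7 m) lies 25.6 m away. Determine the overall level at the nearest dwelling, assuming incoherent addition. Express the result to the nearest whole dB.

First find each source's level at the receiver (point-source: −20·log₁₀(r/r_ref)), then combine on an intensity basis.
exhaust stack: 85.0 − 20·log₁₀(16.2/4.7) = 85.0 − 10.75 = 74.25 dB.
server rack: 77.0 − 20·log₁₀(25.6/4.7) = 77.0 − 14.72 = 62.28 dB.
Σ 10^(L/10) = 2.831e+07 → L_total = 10·log₁₀(2.831e+07) = 74.52 dB.

75 dB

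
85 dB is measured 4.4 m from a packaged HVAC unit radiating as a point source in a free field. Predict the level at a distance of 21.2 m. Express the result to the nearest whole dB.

71 dB

Point-source attenuation: ΔL = 20·log₁₀(r₂/r₁) = 20·log₁₀(21.2/4.4) = 13.658 dB.
L₂ = 85 − 20·log₁₀(21.2/4.4) = 85 − 13.658 = 71.34 dB.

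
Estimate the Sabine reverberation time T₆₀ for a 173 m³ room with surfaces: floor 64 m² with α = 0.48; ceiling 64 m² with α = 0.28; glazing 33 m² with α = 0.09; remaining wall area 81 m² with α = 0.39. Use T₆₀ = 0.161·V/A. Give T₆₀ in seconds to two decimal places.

0.33 s

Summing Sᵢαᵢ: 64·0.48 + 64·0.28 + 33·0.09 + 81·0.39 = 83.20 m².
T₆₀ = 0.161·V/A = 0.161·173/83.20 = 0.335 s.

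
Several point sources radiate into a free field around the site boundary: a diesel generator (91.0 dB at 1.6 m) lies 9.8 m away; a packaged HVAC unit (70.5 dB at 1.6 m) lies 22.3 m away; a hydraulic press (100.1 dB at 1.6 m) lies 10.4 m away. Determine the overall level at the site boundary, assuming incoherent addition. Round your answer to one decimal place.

Propagate each source to the receiver with L = L_ref − 20·log₁₀(r/r_ref), then add intensities.
diesel generator: 91.0 − 20·log₁₀(9.8/1.6) = 91.0 − 15.74 = 75.26 dB.
packaged HVAC unit: 70.5 − 20·log₁₀(22.3/1.6) = 70.5 − 22.88 = 47.62 dB.
hydraulic press: 100.1 − 20·log₁₀(10.4/1.6) = 100.1 − 16.26 = 83.84 dB.
Σ 10^(L/10) = 2.758e+08 → L_total = 10·log₁₀(2.758e+08) = 84.41 dB.

84.4 dB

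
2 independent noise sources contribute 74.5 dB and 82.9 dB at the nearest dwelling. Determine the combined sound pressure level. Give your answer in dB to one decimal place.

Incoherent sources combine by intensity addition: L_total = 10·log₁₀(Σ 10^(L_i/10)).
Σ 10^(L/10) = 10^(74.5/10) + 10^(82.9/10) = 2.232e+08.
L_total = 10·log₁₀(2.232e+08) = 83.49 dB.

83.5 dB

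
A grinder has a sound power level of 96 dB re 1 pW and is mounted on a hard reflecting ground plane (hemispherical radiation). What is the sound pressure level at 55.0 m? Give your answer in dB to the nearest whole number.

53 dB

Free-field hemispherical radiation: L_p = L_w − 10·log₁₀(2π·r²), r = 55.0 m.
2π·r² = 1.901e+04 m², 10·log₁₀ of that is 42.789 dB.
L_p = 96 − 42.789 = 53.21 dB.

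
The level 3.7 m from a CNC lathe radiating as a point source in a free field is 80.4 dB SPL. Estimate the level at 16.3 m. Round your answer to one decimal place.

67.5 dB SPL

Spherical spreading from a point source gives a 20·log₁₀(r₂/r₁) drop.
L₂ = 80.4 − 20·log₁₀(16.3/3.7) = 80.4 − 12.880 = 67.52 dB SPL.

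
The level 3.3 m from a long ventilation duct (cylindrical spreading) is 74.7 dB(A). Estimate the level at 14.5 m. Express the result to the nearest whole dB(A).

68 dB(A)

Line-source attenuation: ΔL = 10·log₁₀(r₂/r₁) = 10·log₁₀(14.5/3.3) = 6.429 dB.
L₂ = 74.7 − 10·log₁₀(14.5/3.3) = 74.7 − 6.429 = 68.27 dB(A).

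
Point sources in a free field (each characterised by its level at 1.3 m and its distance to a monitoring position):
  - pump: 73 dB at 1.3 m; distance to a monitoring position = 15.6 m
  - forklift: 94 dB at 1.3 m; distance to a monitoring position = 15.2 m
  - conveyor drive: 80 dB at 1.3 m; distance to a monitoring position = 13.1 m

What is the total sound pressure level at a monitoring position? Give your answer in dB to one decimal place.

First find each source's level at the receiver (point-source: −20·log₁₀(r/r_ref)), then combine on an intensity basis.
pump: 73 − 20·log₁₀(15.6/1.3) = 73 − 21.58 = 51.42 dB.
forklift: 94 − 20·log₁₀(15.2/1.3) = 94 − 21.36 = 72.64 dB.
conveyor drive: 80 − 20·log₁₀(13.1/1.3) = 80 − 20.07 = 59.93 dB.
Σ 10^(L/10) = 1.950e+07 → L_total = 10·log₁₀(1.950e+07) = 72.90 dB.

72.9 dB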